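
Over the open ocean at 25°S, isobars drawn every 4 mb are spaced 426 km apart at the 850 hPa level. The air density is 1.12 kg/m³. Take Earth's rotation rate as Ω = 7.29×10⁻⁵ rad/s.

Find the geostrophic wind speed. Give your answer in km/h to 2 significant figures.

49 km/h

Coriolis parameter at 25°S:
f = 2Ω sin φ = 2 × 7.29×10⁻⁵ × sin 25° = 6.16×10⁻⁵ s⁻¹
Pressure gradient: |∂P/∂n| = 400 Pa / 426000 m = 9.39×10⁻⁴ Pa/m
Geostrophic balance (pressure-gradient force = Coriolis force):
V_g = (1/(fρ)) |∂P/∂n| = 9.39×10⁻⁴ / (6.16×10⁻⁵ × 1.12) = 13.6 m/s
Converting: 13.6 m/s × 3.6 = 49 km/h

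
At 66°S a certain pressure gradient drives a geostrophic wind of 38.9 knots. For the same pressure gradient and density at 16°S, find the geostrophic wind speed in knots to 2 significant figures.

130 knots

With the same pressure gradient and density, V_g ∝ 1/f ∝ 1/sin φ.
V₂ = V₁ · sin φ₁ / sin φ₂ = 38.9 × sin 66° / sin 16°
V₂ = 38.9 × 0.9135/0.2756 = 130 knots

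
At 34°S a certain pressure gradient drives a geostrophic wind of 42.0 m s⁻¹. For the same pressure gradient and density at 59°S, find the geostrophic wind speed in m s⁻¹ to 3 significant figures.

With the same pressure gradient and density, V_g ∝ 1/f ∝ 1/sin φ.
V₂ = V₁ · sin φ₁ / sin φ₂ = 42.0 × sin 34° / sin 59°
V₂ = 42.0 × 0.5592/0.8572 = 27.4 m s⁻¹

27.4 m s⁻¹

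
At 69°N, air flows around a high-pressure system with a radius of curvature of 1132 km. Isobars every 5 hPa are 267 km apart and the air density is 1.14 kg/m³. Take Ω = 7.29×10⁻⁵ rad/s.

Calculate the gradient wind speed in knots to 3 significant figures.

25.7 knots

Coriolis parameter at 69°N:
f = 2Ω sin φ = 2 × 7.29×10⁻⁵ × sin 69° = 1.36×10⁻⁴ s⁻¹
Pressure gradient: |∂P/∂n| = 500 Pa / 267000 m = 1.87×10⁻³ Pa/m
Geostrophic speed: V_g = |∂P/∂n|/(fρ) = 1.87×10⁻³/(1.36×10⁻⁴ × 1.14) = 12.1 m/s
Around a high, pressure-gradient force acts outward with centrifugal, so Coriolis balances both:
fV = (1/ρ)|∂P/∂n| + V²/R  →  V² − fR·V + fR·V_g = 0
With fR = 1.36×10⁻⁴ × 1132×10³ m = 154 m/s:
V = [fR − √((fR)² − 4 fR V_g)]/2 = [154 − √(154² − 4×154×12.1)]/2 = 13.2 m/s
Supergeostrophic (V > V_g = 12.1 m/s), as expected around a high.
Converting: 13.2 m/s × 1.944 = 25.7 knots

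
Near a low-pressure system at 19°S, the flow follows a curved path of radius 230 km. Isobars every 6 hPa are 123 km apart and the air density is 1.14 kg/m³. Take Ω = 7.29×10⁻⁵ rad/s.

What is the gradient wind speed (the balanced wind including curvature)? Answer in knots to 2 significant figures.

Coriolis parameter at 19°S:
f = 2Ω sin φ = 2 × 7.29×10⁻⁵ × sin 19° = 4.75×10⁻⁵ s⁻¹
Pressure gradient: |∂P/∂n| = 600 Pa / 123000 m = 4.88×10⁻³ Pa/m
Geostrophic speed: V_g = |∂P/∂n|/(fρ) = 4.88×10⁻³/(4.75×10⁻⁵ × 1.14) = 90.1 m/s
Around a low, centrifugal force acts outward with Coriolis, so pressure-gradient force balances both:
(1/ρ)|∂P/∂n| = fV + V²/R  →  V² + fR·V − fR·V_g = 0
With fR = 4.75×10⁻⁵ × 230×10³ m = 10.9 m/s:
V = [−fR + √((fR)² + 4 fR V_g)]/2 = [−10.9 + √(10.9² + 4×10.9×90.1)]/2 = 26.4 m/s
Subgeostrophic (V < V_g = 90.1 m/s), as expected around a low.
Converting: 26.4 m/s × 1.944 = 51 knots

51 knots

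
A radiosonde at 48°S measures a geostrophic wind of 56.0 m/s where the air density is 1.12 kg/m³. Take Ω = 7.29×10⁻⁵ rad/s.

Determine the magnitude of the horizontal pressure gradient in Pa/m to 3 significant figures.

6.80×10⁻³ Pa/m

Coriolis parameter at 48°S:
f = 2Ω sin φ = 2 × 7.29×10⁻⁵ × sin 48° = 1.08×10⁻⁴ s⁻¹
Geostrophic balance rearranged: |∂P/∂n| = f ρ V_g
|∂P/∂n| = 1.08×10⁻⁴ × 1.12 × 56.0 = 6.80×10⁻³ Pa/m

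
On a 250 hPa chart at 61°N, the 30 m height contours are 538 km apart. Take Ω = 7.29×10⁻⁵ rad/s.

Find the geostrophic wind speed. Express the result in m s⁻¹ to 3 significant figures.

Coriolis parameter at 61°N:
f = 2Ω sin φ = 2 × 7.29×10⁻⁵ × sin 61° = 1.28×10⁻⁴ s⁻¹
Height gradient: |∂Z/∂n| = 30 m / 538000 m = 5.58×10⁻⁵
On a pressure surface, geostrophic balance gives V_g = (g/f)|∂Z/∂n|:
V_g = 9.81 × 5.58×10⁻⁵ / 1.28×10⁻⁴ = 4.29 m/s

4.29 m s⁻¹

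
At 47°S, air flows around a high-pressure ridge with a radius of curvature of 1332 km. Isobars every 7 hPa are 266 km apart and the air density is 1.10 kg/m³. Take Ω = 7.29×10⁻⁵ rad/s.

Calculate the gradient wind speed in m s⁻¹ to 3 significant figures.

27.9 m s⁻¹

Coriolis parameter at 47°S:
f = 2Ω sin φ = 2 × 7.29×10⁻⁵ × sin 47° = 1.07×10⁻⁴ s⁻¹
Pressure gradient: |∂P/∂n| = 700 Pa / 266000 m = 2.63×10⁻³ Pa/m
Geostrophic speed: V_g = |∂P/∂n|/(fρ) = 2.63×10⁻³/(1.07×10⁻⁴ × 1.10) = 22.4 m/s
Around a high, pressure-gradient force acts outward with centrifugal, so Coriolis balances both:
fV = (1/ρ)|∂P/∂n| + V²/R  →  V² − fR·V + fR·V_g = 0
With fR = 1.07×10⁻⁴ × 1332×10³ m = 142 m/s:
V = [fR − √((fR)² − 4 fR V_g)]/2 = [142 − √(142² − 4×142×22.4)]/2 = 27.9 m/s
Supergeostrophic (V > V_g = 22.4 m/s), as expected around a high.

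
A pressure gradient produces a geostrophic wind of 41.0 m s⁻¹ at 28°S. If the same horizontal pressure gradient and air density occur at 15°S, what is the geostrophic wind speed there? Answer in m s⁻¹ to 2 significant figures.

74 m s⁻¹

With the same pressure gradient and density, V_g ∝ 1/f ∝ 1/sin φ.
V₂ = V₁ · sin φ₁ / sin φ₂ = 41.0 × sin 28° / sin 15°
V₂ = 41.0 × 0.4695/0.2588 = 74 m s⁻¹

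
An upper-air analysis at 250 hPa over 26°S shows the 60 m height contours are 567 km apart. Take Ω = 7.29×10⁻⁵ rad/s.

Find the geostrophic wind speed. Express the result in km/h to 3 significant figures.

58.5 km/h

Coriolis parameter at 26°S:
f = 2Ω sin φ = 2 × 7.29×10⁻⁵ × sin 26° = 6.39×10⁻⁵ s⁻¹
Height gradient: |∂Z/∂n| = 60 m / 567000 m = 1.06×10⁻⁴
On a pressure surface, geostrophic balance gives V_g = (g/f)|∂Z/∂n|:
V_g = 9.81 × 1.06×10⁻⁴ / 6.39×10⁻⁵ = 16.2 m/s
Converting: 16.2 m/s × 3.6 = 58.5 km/h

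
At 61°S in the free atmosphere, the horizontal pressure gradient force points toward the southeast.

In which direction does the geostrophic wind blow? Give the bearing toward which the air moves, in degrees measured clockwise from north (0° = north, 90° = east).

The pressure-gradient force points toward the southeast (bearing 135°).
Geostrophic balance: in the Southern Hemisphere the Coriolis force deflects motion to the left, so the geostrophic wind blows 90° to the left of the pressure-gradient force (low pressure on the right).
Rotating 135° by 90° counterclockwise gives 045° — the wind blows toward the northeast.

045°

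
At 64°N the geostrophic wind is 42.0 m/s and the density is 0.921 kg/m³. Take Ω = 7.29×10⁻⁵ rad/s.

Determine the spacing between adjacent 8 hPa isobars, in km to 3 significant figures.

Coriolis parameter at 64°N:
f = 2Ω sin φ = 2 × 7.29×10⁻⁵ × sin 64° = 1.31×10⁻⁴ s⁻¹
Geostrophic balance rearranged: |∂P/∂n| = f ρ V_g
|∂P/∂n| = 1.31×10⁻⁴ × 0.921 × 42.0 = 5.07×10⁻³ Pa/m
Isobar spacing: Δn = ΔP/|∂P/∂n| = 800 Pa / 5.07×10⁻³ Pa/m = 157820 m ≈ 158 km

158 km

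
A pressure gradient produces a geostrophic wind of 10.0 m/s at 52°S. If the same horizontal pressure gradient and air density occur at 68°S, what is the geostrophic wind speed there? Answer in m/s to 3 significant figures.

With the same pressure gradient and density, V_g ∝ 1/f ∝ 1/sin φ.
V₂ = V₁ · sin φ₁ / sin φ₂ = 10.0 × sin 52° / sin 68°
V₂ = 10.0 × 0.7880/0.9272 = 8.50 m/s

8.50 m/s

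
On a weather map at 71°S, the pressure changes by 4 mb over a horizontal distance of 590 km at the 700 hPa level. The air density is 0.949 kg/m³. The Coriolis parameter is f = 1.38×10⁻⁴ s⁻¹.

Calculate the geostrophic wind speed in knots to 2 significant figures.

10 knots

Pressure gradient: |∂P/∂n| = 400 Pa / 590000 m = 6.78×10⁻⁴ Pa/m
Geostrophic balance (pressure-gradient force = Coriolis force):
V_g = (1/(fρ)) |∂P/∂n| = 6.78×10⁻⁴ / (1.38×10⁻⁴ × 0.949) = 5.18 m/s
Converting: 5.18 m/s × 1.944 = 10 knots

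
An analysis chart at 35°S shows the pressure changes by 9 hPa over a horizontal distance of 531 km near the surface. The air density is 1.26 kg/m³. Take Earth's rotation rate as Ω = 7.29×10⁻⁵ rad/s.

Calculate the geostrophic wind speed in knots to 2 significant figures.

31 knots

Coriolis parameter at 35°S:
f = 2Ω sin φ = 2 × 7.29×10⁻⁵ × sin 35° = 8.36×10⁻⁵ s⁻¹
Pressure gradient: |∂P/∂n| = 900 Pa / 531000 m = 1.69×10⁻³ Pa/m
Geostrophic balance (pressure-gradient force = Coriolis force):
V_g = (1/(fρ)) |∂P/∂n| = 1.69×10⁻³ / (8.36×10⁻⁵ × 1.26) = 16.1 m/s
Converting: 16.1 m/s × 1.944 = 31 knots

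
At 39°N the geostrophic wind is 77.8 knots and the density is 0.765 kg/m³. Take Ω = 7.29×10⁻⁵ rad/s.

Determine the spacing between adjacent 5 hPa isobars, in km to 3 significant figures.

178 km

Coriolis parameter at 39°N:
f = 2Ω sin φ = 2 × 7.29×10⁻⁵ × sin 39° = 9.18×10⁻⁵ s⁻¹
Wind speed in SI: 77.8 knots = 40.0 m/s
Geostrophic balance rearranged: |∂P/∂n| = f ρ V_g
|∂P/∂n| = 9.18×10⁻⁵ × 0.765 × 40.0 = 2.81×10⁻³ Pa/m
Isobar spacing: Δn = ΔP/|∂P/∂n| = 500 Pa / 2.81×10⁻³ Pa/m = 177976 m ≈ 178 km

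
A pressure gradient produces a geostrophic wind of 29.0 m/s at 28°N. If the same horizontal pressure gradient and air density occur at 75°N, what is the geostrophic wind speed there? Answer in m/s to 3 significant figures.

With the same pressure gradient and density, V_g ∝ 1/f ∝ 1/sin φ.
V₂ = V₁ · sin φ₁ / sin φ₂ = 29.0 × sin 28° / sin 75°
V₂ = 29.0 × 0.4695/0.9659 = 14.1 m/s

14.1 m/s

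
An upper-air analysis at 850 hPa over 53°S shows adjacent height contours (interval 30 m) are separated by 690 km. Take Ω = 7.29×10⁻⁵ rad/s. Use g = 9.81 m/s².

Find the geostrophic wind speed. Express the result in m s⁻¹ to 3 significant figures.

Coriolis parameter at 53°S:
f = 2Ω sin φ = 2 × 7.29×10⁻⁵ × sin 53° = 1.16×10⁻⁴ s⁻¹
Height gradient: |∂Z/∂n| = 30 m / 690000 m = 4.35×10⁻⁵
On a pressure surface, geostrophic balance gives V_g = (g/f)|∂Z/∂n|:
V_g = 9.81 × 4.35×10⁻⁵ / 1.16×10⁻⁴ = 3.66 m/s

3.66 m s⁻¹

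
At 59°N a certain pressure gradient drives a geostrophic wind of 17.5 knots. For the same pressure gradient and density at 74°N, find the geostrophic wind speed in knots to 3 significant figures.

15.6 knots

With the same pressure gradient and density, V_g ∝ 1/f ∝ 1/sin φ.
V₂ = V₁ · sin φ₁ / sin φ₂ = 17.5 × sin 59° / sin 74°
V₂ = 17.5 × 0.8572/0.9613 = 15.6 knots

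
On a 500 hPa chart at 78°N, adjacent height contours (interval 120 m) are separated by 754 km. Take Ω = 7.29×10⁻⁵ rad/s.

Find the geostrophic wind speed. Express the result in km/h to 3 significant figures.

Coriolis parameter at 78°N:
f = 2Ω sin φ = 2 × 7.29×10⁻⁵ × sin 78° = 1.43×10⁻⁴ s⁻¹
Height gradient: |∂Z/∂n| = 120 m / 754000 m = 1.59×10⁻⁴
On a pressure surface, geostrophic balance gives V_g = (g/f)|∂Z/∂n|:
V_g = 9.81 × 1.59×10⁻⁴ / 1.43×10⁻⁴ = 10.9 m/s
Converting: 10.9 m/s × 3.6 = 39.4 km/h

39.4 km/h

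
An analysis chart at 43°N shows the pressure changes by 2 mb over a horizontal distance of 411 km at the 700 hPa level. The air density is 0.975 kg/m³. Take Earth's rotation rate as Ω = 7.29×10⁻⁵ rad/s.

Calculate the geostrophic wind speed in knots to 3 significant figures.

Coriolis parameter at 43°N:
f = 2Ω sin φ = 2 × 7.29×10⁻⁵ × sin 43° = 9.94×10⁻⁵ s⁻¹
Pressure gradient: |∂P/∂n| = 200 Pa / 411000 m = 4.87×10⁻⁴ Pa/m
Geostrophic balance (pressure-gradient force = Coriolis force):
V_g = (1/(fρ)) |∂P/∂n| = 4.87×10⁻⁴ / (9.94×10⁻⁵ × 0.975) = 5.02 m/s
Converting: 5.02 m/s × 1.944 = 9.76 knots

9.76 knots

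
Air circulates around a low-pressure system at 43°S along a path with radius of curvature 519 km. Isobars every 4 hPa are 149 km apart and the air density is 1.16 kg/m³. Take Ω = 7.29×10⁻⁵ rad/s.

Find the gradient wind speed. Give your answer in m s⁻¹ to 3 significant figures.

Coriolis parameter at 43°S:
f = 2Ω sin φ = 2 × 7.29×10⁻⁵ × sin 43° = 9.94×10⁻⁵ s⁻¹
Pressure gradient: |∂P/∂n| = 400 Pa / 149000 m = 2.68×10⁻³ Pa/m
Geostrophic speed: V_g = |∂P/∂n|/(fρ) = 2.68×10⁻³/(9.94×10⁻⁵ × 1.16) = 23.3 m/s
Around a low, centrifugal force acts outward with Coriolis, so pressure-gradient force balances both:
(1/ρ)|∂P/∂n| = fV + V²/R  →  V² + fR·V − fR·V_g = 0
With fR = 9.94×10⁻⁵ × 519×10³ m = 51.6 m/s:
V = [−fR + √((fR)² + 4 fR V_g)]/2 = [−51.6 + √(51.6² + 4×51.6×23.3)]/2 = 17.4 m/s
Subgeostrophic (V < V_g = 23.3 m/s), as expected around a low.

17.4 m s⁻¹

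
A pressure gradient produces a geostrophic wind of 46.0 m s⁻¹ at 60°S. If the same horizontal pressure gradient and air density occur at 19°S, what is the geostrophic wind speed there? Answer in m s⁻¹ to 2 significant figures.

With the same pressure gradient and density, V_g ∝ 1/f ∝ 1/sin φ.
V₂ = V₁ · sin φ₁ / sin φ₂ = 46.0 × sin 60° / sin 19°
V₂ = 46.0 × 0.8660/0.3256 = 120 m s⁻¹

120 m s⁻¹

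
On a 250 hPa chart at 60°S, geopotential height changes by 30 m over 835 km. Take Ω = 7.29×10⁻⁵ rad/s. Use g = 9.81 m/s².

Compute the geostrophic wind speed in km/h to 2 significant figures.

10 km/h

Coriolis parameter at 60°S:
f = 2Ω sin φ = 2 × 7.29×10⁻⁵ × sin 60° = 1.26×10⁻⁴ s⁻¹
Height gradient: |∂Z/∂n| = 30 m / 835000 m = 3.59×10⁻⁵
On a pressure surface, geostrophic balance gives V_g = (g/f)|∂Z/∂n|:
V_g = 9.81 × 3.59×10⁻⁵ / 1.26×10⁻⁴ = 2.79 m/s
Converting: 2.79 m/s × 3.6 = 10 km/h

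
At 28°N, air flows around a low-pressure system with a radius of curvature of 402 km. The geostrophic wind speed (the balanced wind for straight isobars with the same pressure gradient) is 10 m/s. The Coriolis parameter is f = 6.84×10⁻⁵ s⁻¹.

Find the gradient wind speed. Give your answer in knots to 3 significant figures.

15.1 knots

Around a low, centrifugal force acts outward with Coriolis, so pressure-gradient force balances both:
(1/ρ)|∂P/∂n| = fV + V²/R  →  V² + fR·V − fR·V_g = 0
With fR = 6.84×10⁻⁵ × 402×10³ m = 27.5 m/s:
V = [−fR + √((fR)² + 4 fR V_g)]/2 = [−27.5 + √(27.5² + 4×27.5×10)]/2 = 7.79 m/s
Subgeostrophic (V < V_g = 10 m/s), as expected around a low.
Converting: 7.79 m/s × 1.944 = 15.1 knots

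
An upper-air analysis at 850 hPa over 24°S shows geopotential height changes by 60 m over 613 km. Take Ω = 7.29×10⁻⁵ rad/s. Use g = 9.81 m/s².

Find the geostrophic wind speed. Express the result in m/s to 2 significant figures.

16 m/s

Coriolis parameter at 24°S:
f = 2Ω sin φ = 2 × 7.29×10⁻⁵ × sin 24° = 5.93×10⁻⁵ s⁻¹
Height gradient: |∂Z/∂n| = 60 m / 613000 m = 9.79×10⁻⁵
On a pressure surface, geostrophic balance gives V_g = (g/f)|∂Z/∂n|:
V_g = 9.81 × 9.79×10⁻⁵ / 5.93×10⁻⁵ = 16.2 m/s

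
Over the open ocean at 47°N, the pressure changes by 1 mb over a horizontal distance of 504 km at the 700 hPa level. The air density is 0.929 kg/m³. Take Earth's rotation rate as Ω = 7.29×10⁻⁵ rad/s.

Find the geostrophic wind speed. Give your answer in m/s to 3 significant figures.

Coriolis parameter at 47°N:
f = 2Ω sin φ = 2 × 7.29×10⁻⁵ × sin 47° = 1.07×10⁻⁴ s⁻¹
Pressure gradient: |∂P/∂n| = 100 Pa / 504000 m = 1.98×10⁻⁴ Pa/m
Geostrophic balance (pressure-gradient force = Coriolis force):
V_g = (1/(fρ)) |∂P/∂n| = 1.98×10⁻⁴ / (1.07×10⁻⁴ × 0.929) = 2.00 m/s

2.00 m/s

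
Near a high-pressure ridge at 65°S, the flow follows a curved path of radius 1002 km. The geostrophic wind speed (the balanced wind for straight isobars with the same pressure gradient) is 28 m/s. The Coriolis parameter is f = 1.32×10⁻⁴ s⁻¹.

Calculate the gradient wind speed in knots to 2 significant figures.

78 knots

Around a high, pressure-gradient force acts outward with centrifugal, so Coriolis balances both:
fV = (1/ρ)|∂P/∂n| + V²/R  →  V² − fR·V + fR·V_g = 0
With fR = 1.32×10⁻⁴ × 1002×10³ m = 132 m/s:
V = [fR − √((fR)² − 4 fR V_g)]/2 = [132 − √(132² − 4×132×28)]/2 = 40.2 m/s
Supergeostrophic (V > V_g = 28 m/s), as expected around a high.
Converting: 40.2 m/s × 1.944 = 78 knots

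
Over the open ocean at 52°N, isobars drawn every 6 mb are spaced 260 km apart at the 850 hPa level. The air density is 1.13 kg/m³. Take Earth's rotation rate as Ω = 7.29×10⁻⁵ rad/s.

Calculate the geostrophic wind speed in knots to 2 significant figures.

Coriolis parameter at 52°N:
f = 2Ω sin φ = 2 × 7.29×10⁻⁵ × sin 52° = 1.15×10⁻⁴ s⁻¹
Pressure gradient: |∂P/∂n| = 600 Pa / 260000 m = 2.31×10⁻³ Pa/m
Geostrophic balance (pressure-gradient force = Coriolis force):
V_g = (1/(fρ)) |∂P/∂n| = 2.31×10⁻³ / (1.15×10⁻⁴ × 1.13) = 17.8 m/s
Converting: 17.8 m/s × 1.944 = 35 knots

35 knots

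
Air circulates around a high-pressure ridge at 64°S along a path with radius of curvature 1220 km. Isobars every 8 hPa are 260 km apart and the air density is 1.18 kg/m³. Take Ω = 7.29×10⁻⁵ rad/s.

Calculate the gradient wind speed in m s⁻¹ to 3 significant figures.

Coriolis parameter at 64°S:
f = 2Ω sin φ = 2 × 7.29×10⁻⁵ × sin 64° = 1.31×10⁻⁴ s⁻¹
Pressure gradient: |∂P/∂n| = 800 Pa / 260000 m = 3.08×10⁻³ Pa/m
Geostrophic speed: V_g = |∂P/∂n|/(fρ) = 3.08×10⁻³/(1.31×10⁻⁴ × 1.18) = 19.9 m/s
Around a high, pressure-gradient force acts outward with centrifugal, so Coriolis balances both:
fV = (1/ρ)|∂P/∂n| + V²/R  →  V² − fR·V + fR·V_g = 0
With fR = 1.31×10⁻⁴ × 1220×10³ m = 160 m/s:
V = [fR − √((fR)² − 4 fR V_g)]/2 = [160 − √(160² − 4×160×19.9)]/2 = 23.3 m/s
Supergeostrophic (V > V_g = 19.9 m/s), as expected around a high.

23.3 m s⁻¹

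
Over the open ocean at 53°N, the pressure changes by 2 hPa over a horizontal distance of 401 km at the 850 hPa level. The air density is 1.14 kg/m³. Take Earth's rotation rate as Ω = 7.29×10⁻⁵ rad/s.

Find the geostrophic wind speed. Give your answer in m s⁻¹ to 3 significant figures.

3.76 m s⁻¹

Coriolis parameter at 53°N:
f = 2Ω sin φ = 2 × 7.29×10⁻⁵ × sin 53° = 1.16×10⁻⁴ s⁻¹
Pressure gradient: |∂P/∂n| = 200 Pa / 401000 m = 4.99×10⁻⁴ Pa/m
Geostrophic balance (pressure-gradient force = Coriolis force):
V_g = (1/(fρ)) |∂P/∂n| = 4.99×10⁻⁴ / (1.16×10⁻⁴ × 1.14) = 3.76 m/s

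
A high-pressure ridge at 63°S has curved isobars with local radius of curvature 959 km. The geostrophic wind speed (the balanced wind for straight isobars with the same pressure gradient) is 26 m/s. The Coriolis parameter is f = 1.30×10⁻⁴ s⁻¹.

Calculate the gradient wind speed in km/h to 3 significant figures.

Around a high, pressure-gradient force acts outward with centrifugal, so Coriolis balances both:
fV = (1/ρ)|∂P/∂n| + V²/R  →  V² − fR·V + fR·V_g = 0
With fR = 1.30×10⁻⁴ × 959×10³ m = 125 m/s:
V = [fR − √((fR)² − 4 fR V_g)]/2 = [125 − √(125² − 4×125×26)]/2 = 37 m/s
Supergeostrophic (V > V_g = 26 m/s), as expected around a high.
Converting: 37 m/s × 3.6 = 133 km/h

133 km/h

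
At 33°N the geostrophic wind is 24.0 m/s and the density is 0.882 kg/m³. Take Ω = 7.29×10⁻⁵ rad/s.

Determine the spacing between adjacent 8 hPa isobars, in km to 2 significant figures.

480 km

Coriolis parameter at 33°N:
f = 2Ω sin φ = 2 × 7.29×10⁻⁵ × sin 33° = 7.94×10⁻⁵ s⁻¹
Geostrophic balance rearranged: |∂P/∂n| = f ρ V_g
|∂P/∂n| = 7.94×10⁻⁵ × 0.882 × 24.0 = 1.68×10⁻³ Pa/m
Isobar spacing: Δn = ΔP/|∂P/∂n| = 800 Pa / 1.68×10⁻³ Pa/m = 475931 m ≈ 480 km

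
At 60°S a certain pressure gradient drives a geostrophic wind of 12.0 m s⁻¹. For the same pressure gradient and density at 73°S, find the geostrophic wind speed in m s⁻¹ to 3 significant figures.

With the same pressure gradient and density, V_g ∝ 1/f ∝ 1/sin φ.
V₂ = V₁ · sin φ₁ / sin φ₂ = 12.0 × sin 60° / sin 73°
V₂ = 12.0 × 0.8660/0.9563 = 10.9 m s⁻¹

10.9 m s⁻¹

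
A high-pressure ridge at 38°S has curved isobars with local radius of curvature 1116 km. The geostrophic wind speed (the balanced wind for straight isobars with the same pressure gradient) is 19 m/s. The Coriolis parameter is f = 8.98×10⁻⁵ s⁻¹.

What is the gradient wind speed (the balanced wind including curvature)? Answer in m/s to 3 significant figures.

25.5 m/s

Around a high, pressure-gradient force acts outward with centrifugal, so Coriolis balances both:
fV = (1/ρ)|∂P/∂n| + V²/R  →  V² − fR·V + fR·V_g = 0
With fR = 8.98×10⁻⁵ × 1116×10³ m = 100 m/s:
V = [fR − √((fR)² − 4 fR V_g)]/2 = [100 − √(100² − 4×100×19)]/2 = 25.5 m/s
Supergeostrophic (V > V_g = 19 m/s), as expected around a high.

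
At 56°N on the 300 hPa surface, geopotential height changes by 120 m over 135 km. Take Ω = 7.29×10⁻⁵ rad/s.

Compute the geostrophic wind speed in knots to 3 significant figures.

140 knots

Coriolis parameter at 56°N:
f = 2Ω sin φ = 2 × 7.29×10⁻⁵ × sin 56° = 1.21×10⁻⁴ s⁻¹
Height gradient: |∂Z/∂n| = 120 m / 135000 m = 8.89×10⁻⁴
On a pressure surface, geostrophic balance gives V_g = (g/f)|∂Z/∂n|:
V_g = 9.81 × 8.89×10⁻⁴ / 1.21×10⁻⁴ = 72.1 m/s
Converting: 72.1 m/s × 1.944 = 140 knots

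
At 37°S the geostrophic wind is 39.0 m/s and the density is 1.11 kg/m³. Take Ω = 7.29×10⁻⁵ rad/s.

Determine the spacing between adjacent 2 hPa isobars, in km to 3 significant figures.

Coriolis parameter at 37°S:
f = 2Ω sin φ = 2 × 7.29×10⁻⁵ × sin 37° = 8.77×10⁻⁵ s⁻¹
Geostrophic balance rearranged: |∂P/∂n| = f ρ V_g
|∂P/∂n| = 8.77×10⁻⁵ × 1.11 × 39.0 = 3.80×10⁻³ Pa/m
Isobar spacing: Δn = ΔP/|∂P/∂n| = 200 Pa / 3.80×10⁻³ Pa/m = 52653 m ≈ 52.7 km

52.7 km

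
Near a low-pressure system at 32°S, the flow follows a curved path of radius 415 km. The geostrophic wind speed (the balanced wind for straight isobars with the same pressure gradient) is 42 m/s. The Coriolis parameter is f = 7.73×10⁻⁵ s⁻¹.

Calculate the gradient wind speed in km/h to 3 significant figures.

Around a low, centrifugal force acts outward with Coriolis, so pressure-gradient force balances both:
(1/ρ)|∂P/∂n| = fV + V²/R  →  V² + fR·V − fR·V_g = 0
With fR = 7.73×10⁻⁵ × 415×10³ m = 32.1 m/s:
V = [−fR + √((fR)² + 4 fR V_g)]/2 = [−32.1 + √(32.1² + 4×32.1×42)]/2 = 24 m/s
Subgeostrophic (V < V_g = 42 m/s), as expected around a low.
Converting: 24 m/s × 3.6 = 86.5 km/h

86.5 km/h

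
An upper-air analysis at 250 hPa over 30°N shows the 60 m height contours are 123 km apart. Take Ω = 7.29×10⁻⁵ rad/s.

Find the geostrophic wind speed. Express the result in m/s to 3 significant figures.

Coriolis parameter at 30°N:
f = 2Ω sin φ = 2 × 7.29×10⁻⁵ × sin 30° = 7.29×10⁻⁵ s⁻¹
Height gradient: |∂Z/∂n| = 60 m / 123000 m = 4.88×10⁻⁴
On a pressure surface, geostrophic balance gives V_g = (g/f)|∂Z/∂n|:
V_g = 9.81 × 4.88×10⁻⁴ / 7.29×10⁻⁵ = 65.6 m/s

65.6 m/s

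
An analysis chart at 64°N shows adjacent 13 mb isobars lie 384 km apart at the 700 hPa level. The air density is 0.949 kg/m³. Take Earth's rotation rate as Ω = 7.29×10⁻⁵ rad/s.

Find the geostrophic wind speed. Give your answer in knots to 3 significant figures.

52.9 knots

Coriolis parameter at 64°N:
f = 2Ω sin φ = 2 × 7.29×10⁻⁵ × sin 64° = 1.31×10⁻⁴ s⁻¹
Pressure gradient: |∂P/∂n| = 1300 Pa / 384000 m = 3.39×10⁻³ Pa/m
Geostrophic balance (pressure-gradient force = Coriolis force):
V_g = (1/(fρ)) |∂P/∂n| = 3.39×10⁻³ / (1.31×10⁻⁴ × 0.949) = 27.2 m/s
Converting: 27.2 m/s × 1.944 = 52.9 knots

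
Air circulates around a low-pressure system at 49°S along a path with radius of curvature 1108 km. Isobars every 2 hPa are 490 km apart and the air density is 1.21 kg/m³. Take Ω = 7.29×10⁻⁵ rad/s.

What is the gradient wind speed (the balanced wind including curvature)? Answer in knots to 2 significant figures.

5.8 knots

Coriolis parameter at 49°S:
f = 2Ω sin φ = 2 × 7.29×10⁻⁵ × sin 49° = 1.10×10⁻⁴ s⁻¹
Pressure gradient: |∂P/∂n| = 200 Pa / 490000 m = 4.08×10⁻⁴ Pa/m
Geostrophic speed: V_g = |∂P/∂n|/(fρ) = 4.08×10⁻⁴/(1.10×10⁻⁴ × 1.21) = 3.07 m/s
Around a low, centrifugal force acts outward with Coriolis, so pressure-gradient force balances both:
(1/ρ)|∂P/∂n| = fV + V²/R  →  V² + fR·V − fR·V_g = 0
With fR = 1.10×10⁻⁴ × 1108×10³ m = 122 m/s:
V = [−fR + √((fR)² + 4 fR V_g)]/2 = [−122 + √(122² + 4×122×3.07)]/2 = 2.99 m/s
Subgeostrophic (V < V_g = 3.07 m/s), as expected around a low.
Converting: 2.99 m/s × 1.944 = 5.8 knots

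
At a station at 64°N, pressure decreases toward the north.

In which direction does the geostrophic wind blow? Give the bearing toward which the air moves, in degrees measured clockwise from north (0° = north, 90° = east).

090°

The pressure-gradient force points toward the north (bearing 000°).
Geostrophic balance: in the Northern Hemisphere the Coriolis force deflects motion to the right, so the geostrophic wind blows 90° to the right of the pressure-gradient force (low pressure on the left).
Rotating 000° by 90° clockwise gives 090° — the wind blows toward the east.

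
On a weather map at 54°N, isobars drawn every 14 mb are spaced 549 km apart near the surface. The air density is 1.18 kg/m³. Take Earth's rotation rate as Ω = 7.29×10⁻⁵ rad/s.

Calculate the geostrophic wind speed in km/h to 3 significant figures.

66.0 km/h

Coriolis parameter at 54°N:
f = 2Ω sin φ = 2 × 7.29×10⁻⁵ × sin 54° = 1.18×10⁻⁴ s⁻¹
Pressure gradient: |∂P/∂n| = 1400 Pa / 549000 m = 2.55×10⁻³ Pa/m
Geostrophic balance (pressure-gradient force = Coriolis force):
V_g = (1/(fρ)) |∂P/∂n| = 2.55×10⁻³ / (1.18×10⁻⁴ × 1.18) = 18.3 m/s
Converting: 18.3 m/s × 3.6 = 66.0 km/h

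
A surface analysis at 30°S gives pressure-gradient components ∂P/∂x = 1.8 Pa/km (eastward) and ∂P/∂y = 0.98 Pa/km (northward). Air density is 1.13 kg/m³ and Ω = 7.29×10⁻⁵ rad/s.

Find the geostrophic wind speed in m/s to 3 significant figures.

Coriolis parameter at 30°S:
f = 2Ω sin φ = 2 × 7.29×10⁻⁵ × sin 30° = 7.29×10⁻⁵ s⁻¹
In the Southern Hemisphere f is negative: f = −7.29×10⁻⁵ s⁻¹.
Component geostrophic relations (x east, y north):
u_g = −(1/(fρ)) ∂P/∂y,  v_g = (1/(fρ)) ∂P/∂x
u_g = −(0.98×10⁻³)/(−7.29×10⁻⁵ × 1.13) = 11.9 m/s;  v_g = (1.8×10⁻³)/(−7.29×10⁻⁵ × 1.13) = −21.9 m/s
|V_g| = √(u_g² + v_g²) = 24.9 m/s

24.9 m/s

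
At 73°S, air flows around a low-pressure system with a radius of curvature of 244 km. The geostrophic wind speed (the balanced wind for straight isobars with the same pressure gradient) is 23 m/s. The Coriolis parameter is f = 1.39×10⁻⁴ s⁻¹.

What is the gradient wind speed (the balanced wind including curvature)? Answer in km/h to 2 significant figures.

Around a low, centrifugal force acts outward with Coriolis, so pressure-gradient force balances both:
(1/ρ)|∂P/∂n| = fV + V²/R  →  V² + fR·V − fR·V_g = 0
With fR = 1.39×10⁻⁴ × 244×10³ m = 33.9 m/s:
V = [−fR + √((fR)² + 4 fR V_g)]/2 = [−33.9 + √(33.9² + 4×33.9×23)]/2 = 15.7 m/s
Subgeostrophic (V < V_g = 23 m/s), as expected around a low.
Converting: 15.7 m/s × 3.6 = 57 km/h

57 km/h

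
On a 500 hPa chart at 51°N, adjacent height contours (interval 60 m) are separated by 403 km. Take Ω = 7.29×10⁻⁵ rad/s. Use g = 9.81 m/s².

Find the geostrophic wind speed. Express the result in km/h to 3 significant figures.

Coriolis parameter at 51°N:
f = 2Ω sin φ = 2 × 7.29×10⁻⁵ × sin 51° = 1.13×10⁻⁴ s⁻¹
Height gradient: |∂Z/∂n| = 60 m / 403000 m = 1.49×10⁻⁴
On a pressure surface, geostrophic balance gives V_g = (g/f)|∂Z/∂n|:
V_g = 9.81 × 1.49×10⁻⁴ / 1.13×10⁻⁴ = 12.9 m/s
Converting: 12.9 m/s × 3.6 = 46.4 km/h

46.4 km/h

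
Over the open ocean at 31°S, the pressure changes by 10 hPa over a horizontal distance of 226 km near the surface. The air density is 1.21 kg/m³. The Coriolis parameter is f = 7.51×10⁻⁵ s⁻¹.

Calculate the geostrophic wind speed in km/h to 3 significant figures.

Pressure gradient: |∂P/∂n| = 1000 Pa / 226000 m = 4.42×10⁻³ Pa/m
Geostrophic balance (pressure-gradient force = Coriolis force):
V_g = (1/(fρ)) |∂P/∂n| = 4.42×10⁻³ / (7.51×10⁻⁵ × 1.21) = 48.7 m/s
Converting: 48.7 m/s × 3.6 = 175 km/h

175 km/h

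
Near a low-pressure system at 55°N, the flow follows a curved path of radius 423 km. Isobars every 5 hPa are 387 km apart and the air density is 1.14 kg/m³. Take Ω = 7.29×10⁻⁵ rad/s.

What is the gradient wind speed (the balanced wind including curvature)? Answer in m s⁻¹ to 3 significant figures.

8.17 m s⁻¹

Coriolis parameter at 55°N:
f = 2Ω sin φ = 2 × 7.29×10⁻⁵ × sin 55° = 1.19×10⁻⁴ s⁻¹
Pressure gradient: |∂P/∂n| = 500 Pa / 387000 m = 1.29×10⁻³ Pa/m
Geostrophic speed: V_g = |∂P/∂n|/(fρ) = 1.29×10⁻³/(1.19×10⁻⁴ × 1.14) = 9.49 m/s
Around a low, centrifugal force acts outward with Coriolis, so pressure-gradient force balances both:
(1/ρ)|∂P/∂n| = fV + V²/R  →  V² + fR·V − fR·V_g = 0
With fR = 1.19×10⁻⁴ × 423×10³ m = 50.5 m/s:
V = [−fR + √((fR)² + 4 fR V_g)]/2 = [−50.5 + √(50.5² + 4×50.5×9.49)]/2 = 8.17 m/s
Subgeostrophic (V < V_g = 9.49 m/s), as expected around a low.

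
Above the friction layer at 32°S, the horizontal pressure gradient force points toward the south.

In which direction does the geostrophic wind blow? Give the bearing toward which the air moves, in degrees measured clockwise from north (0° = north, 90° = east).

090°

The pressure-gradient force points toward the south (bearing 180°).
Geostrophic balance: in the Southern Hemisphere the Coriolis force deflects motion to the left, so the geostrophic wind blows 90° to the left of the pressure-gradient force (low pressure on the right).
Rotating 180° by 90° counterclockwise gives 090° — the wind blows toward the east.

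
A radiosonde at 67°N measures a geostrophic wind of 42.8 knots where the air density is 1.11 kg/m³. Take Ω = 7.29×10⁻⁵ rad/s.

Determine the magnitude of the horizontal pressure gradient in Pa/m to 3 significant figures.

3.28×10⁻³ Pa/m

Coriolis parameter at 67°N:
f = 2Ω sin φ = 2 × 7.29×10⁻⁵ × sin 67° = 1.34×10⁻⁴ s⁻¹
Wind speed in SI: 42.8 knots = 22.0 m/s
Geostrophic balance rearranged: |∂P/∂n| = f ρ V_g
|∂P/∂n| = 1.34×10⁻⁴ × 1.11 × 22.0 = 3.28×10⁻³ Pa/m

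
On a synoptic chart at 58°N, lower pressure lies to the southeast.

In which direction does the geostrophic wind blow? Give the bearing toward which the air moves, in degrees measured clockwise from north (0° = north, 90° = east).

The pressure-gradient force points toward the southeast (bearing 135°).
Geostrophic balance: in the Northern Hemisphere the Coriolis force deflects motion to the right, so the geostrophic wind blows 90° to the right of the pressure-gradient force (low pressure on the left).
Rotating 135° by 90° clockwise gives 225° — the wind blows toward the southwest.

225°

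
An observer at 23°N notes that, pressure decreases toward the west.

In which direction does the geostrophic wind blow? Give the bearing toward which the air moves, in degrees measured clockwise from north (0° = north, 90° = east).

000°

The pressure-gradient force points toward the west (bearing 270°).
Geostrophic balance: in the Northern Hemisphere the Coriolis force deflects motion to the right, so the geostrophic wind blows 90° to the right of the pressure-gradient force (low pressure on the left).
Rotating 270° by 90° clockwise gives 000° — the wind blows toward the north.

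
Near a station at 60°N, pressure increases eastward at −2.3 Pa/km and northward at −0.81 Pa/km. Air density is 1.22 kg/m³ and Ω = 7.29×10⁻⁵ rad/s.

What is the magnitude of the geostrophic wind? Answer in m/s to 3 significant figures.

Coriolis parameter at 60°N:
f = 2Ω sin φ = 2 × 7.29×10⁻⁵ × sin 60° = 1.26×10⁻⁴ s⁻¹
Component geostrophic relations (x east, y north):
u_g = −(1/(fρ)) ∂P/∂y,  v_g = (1/(fρ)) ∂P/∂x
u_g = −(−0.81×10⁻³)/(1.26×10⁻⁴ × 1.22) = 5.26 m/s;  v_g = (−2.3×10⁻³)/(1.26×10⁻⁴ × 1.22) = −14.9 m/s
|V_g| = √(u_g² + v_g²) = 15.8 m/s

15.8 m/s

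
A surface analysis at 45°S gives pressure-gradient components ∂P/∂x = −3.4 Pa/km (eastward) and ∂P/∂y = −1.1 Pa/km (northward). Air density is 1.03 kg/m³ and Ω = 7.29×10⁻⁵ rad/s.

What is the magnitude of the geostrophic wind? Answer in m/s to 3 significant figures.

33.7 m/s

Coriolis parameter at 45°S:
f = 2Ω sin φ = 2 × 7.29×10⁻⁵ × sin 45° = 1.03×10⁻⁴ s⁻¹
In the Southern Hemisphere f is negative: f = −1.03×10⁻⁴ s⁻¹.
Component geostrophic relations (x east, y north):
u_g = −(1/(fρ)) ∂P/∂y,  v_g = (1/(fρ)) ∂P/∂x
u_g = −(−1.1×10⁻³)/(−1.03×10⁻⁴ × 1.03) = −10.4 m/s;  v_g = (−3.4×10⁻³)/(−1.03×10⁻⁴ × 1.03) = 32.0 m/s
|V_g| = √(u_g² + v_g²) = 33.7 m/s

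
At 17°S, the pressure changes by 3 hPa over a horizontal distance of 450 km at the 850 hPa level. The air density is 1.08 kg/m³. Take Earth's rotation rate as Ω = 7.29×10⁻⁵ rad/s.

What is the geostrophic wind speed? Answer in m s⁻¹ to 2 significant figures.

14 m s⁻¹

Coriolis parameter at 17°S:
f = 2Ω sin φ = 2 × 7.29×10⁻⁵ × sin 17° = 4.26×10⁻⁵ s⁻¹
Pressure gradient: |∂P/∂n| = 300 Pa / 450000 m = 6.67×10⁻⁴ Pa/m
Geostrophic balance (pressure-gradient force = Coriolis force):
V_g = (1/(fρ)) |∂P/∂n| = 6.67×10⁻⁴ / (4.26×10⁻⁵ × 1.08) = 14.5 m/s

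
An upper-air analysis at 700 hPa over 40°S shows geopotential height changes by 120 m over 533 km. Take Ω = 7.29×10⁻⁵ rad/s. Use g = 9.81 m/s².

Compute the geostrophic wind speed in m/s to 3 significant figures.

Coriolis parameter at 40°S:
f = 2Ω sin φ = 2 × 7.29×10⁻⁵ × sin 40° = 9.37×10⁻⁵ s⁻¹
Height gradient: |∂Z/∂n| = 120 m / 533000 m = 2.25×10⁻⁴
On a pressure surface, geostrophic balance gives V_g = (g/f)|∂Z/∂n|:
V_g = 9.81 × 2.25×10⁻⁴ / 9.37×10⁻⁵ = 23.6 m/s

23.6 m/s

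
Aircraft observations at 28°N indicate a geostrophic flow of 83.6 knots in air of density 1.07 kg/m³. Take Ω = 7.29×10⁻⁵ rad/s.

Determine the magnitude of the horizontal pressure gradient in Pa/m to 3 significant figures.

3.15×10⁻³ Pa/m

Coriolis parameter at 28°N:
f = 2Ω sin φ = 2 × 7.29×10⁻⁵ × sin 28° = 6.84×10⁻⁵ s⁻¹
Wind speed in SI: 83.6 knots = 43.0 m/s
Geostrophic balance rearranged: |∂P/∂n| = f ρ V_g
|∂P/∂n| = 6.84×10⁻⁵ × 1.07 × 43.0 = 3.15×10⁻³ Pa/m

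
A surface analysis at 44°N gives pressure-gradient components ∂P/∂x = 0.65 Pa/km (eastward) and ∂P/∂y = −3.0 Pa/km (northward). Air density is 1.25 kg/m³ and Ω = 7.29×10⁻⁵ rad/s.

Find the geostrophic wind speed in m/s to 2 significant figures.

24 m/s

Coriolis parameter at 44°N:
f = 2Ω sin φ = 2 × 7.29×10⁻⁵ × sin 44° = 1.01×10⁻⁴ s⁻¹
Component geostrophic relations (x east, y north):
u_g = −(1/(fρ)) ∂P/∂y,  v_g = (1/(fρ)) ∂P/∂x
u_g = −(−3.0×10⁻³)/(1.01×10⁻⁴ × 1.25) = 23.7 m/s;  v_g = (0.65×10⁻³)/(1.01×10⁻⁴ × 1.25) = 5.13 m/s
|V_g| = √(u_g² + v_g²) = 24.2 m/s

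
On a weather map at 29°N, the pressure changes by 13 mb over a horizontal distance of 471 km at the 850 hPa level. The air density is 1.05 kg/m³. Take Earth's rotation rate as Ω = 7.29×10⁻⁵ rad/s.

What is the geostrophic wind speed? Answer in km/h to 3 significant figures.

Coriolis parameter at 29°N:
f = 2Ω sin φ = 2 × 7.29×10⁻⁵ × sin 29° = 7.07×10⁻⁵ s⁻¹
Pressure gradient: |∂P/∂n| = 1300 Pa / 471000 m = 2.76×10⁻³ Pa/m
Geostrophic balance (pressure-gradient force = Coriolis force):
V_g = (1/(fρ)) |∂P/∂n| = 2.76×10⁻³ / (7.07×10⁻⁵ × 1.05) = 37.2 m/s
Converting: 37.2 m/s × 3.6 = 134 km/h

134 km/h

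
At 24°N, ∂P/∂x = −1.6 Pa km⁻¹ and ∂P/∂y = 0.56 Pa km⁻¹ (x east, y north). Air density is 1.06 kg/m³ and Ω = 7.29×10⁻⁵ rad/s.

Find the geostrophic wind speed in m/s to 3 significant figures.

Coriolis parameter at 24°N:
f = 2Ω sin φ = 2 × 7.29×10⁻⁵ × sin 24° = 5.93×10⁻⁵ s⁻¹
Component geostrophic relations (x east, y north):
u_g = −(1/(fρ)) ∂P/∂y,  v_g = (1/(fρ)) ∂P/∂x
u_g = −(0.56×10⁻³)/(5.93×10⁻⁵ × 1.06) = −8.91 m/s;  v_g = (−1.6×10⁻³)/(5.93×10⁻⁵ × 1.06) = −25.5 m/s
|V_g| = √(u_g² + v_g²) = 27.0 m/s

27.0 m/s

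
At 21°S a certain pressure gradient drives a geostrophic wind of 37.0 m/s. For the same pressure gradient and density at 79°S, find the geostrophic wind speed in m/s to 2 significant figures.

14 m/s

With the same pressure gradient and density, V_g ∝ 1/f ∝ 1/sin φ.
V₂ = V₁ · sin φ₁ / sin φ₂ = 37.0 × sin 21° / sin 79°
V₂ = 37.0 × 0.3584/0.9816 = 14 m/s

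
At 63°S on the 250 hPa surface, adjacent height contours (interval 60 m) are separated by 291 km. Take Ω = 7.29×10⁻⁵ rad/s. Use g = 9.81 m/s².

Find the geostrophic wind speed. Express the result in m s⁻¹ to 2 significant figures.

16 m s⁻¹

Coriolis parameter at 63°S:
f = 2Ω sin φ = 2 × 7.29×10⁻⁵ × sin 63° = 1.30×10⁻⁴ s⁻¹
Height gradient: |∂Z/∂n| = 60 m / 291000 m = 2.06×10⁻⁴
On a pressure surface, geostrophic balance gives V_g = (g/f)|∂Z/∂n|:
V_g = 9.81 × 2.06×10⁻⁴ / 1.30×10⁻⁴ = 15.6 m/s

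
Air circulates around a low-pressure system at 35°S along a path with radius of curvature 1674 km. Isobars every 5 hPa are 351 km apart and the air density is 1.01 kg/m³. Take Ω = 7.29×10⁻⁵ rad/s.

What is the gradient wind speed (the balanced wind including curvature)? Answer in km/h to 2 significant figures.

55 km/h

Coriolis parameter at 35°S:
f = 2Ω sin φ = 2 × 7.29×10⁻⁵ × sin 35° = 8.36×10⁻⁵ s⁻¹
Pressure gradient: |∂P/∂n| = 500 Pa / 351000 m = 1.42×10⁻³ Pa/m
Geostrophic speed: V_g = |∂P/∂n|/(fρ) = 1.42×10⁻³/(8.36×10⁻⁵ × 1.01) = 16.9 m/s
Around a low, centrifugal force acts outward with Coriolis, so pressure-gradient force balances both:
(1/ρ)|∂P/∂n| = fV + V²/R  →  V² + fR·V − fR·V_g = 0
With fR = 8.36×10⁻⁵ × 1674×10³ m = 140 m/s:
V = [−fR + √((fR)² + 4 fR V_g)]/2 = [−140 + √(140² + 4×140×16.9)]/2 = 15.2 m/s
Subgeostrophic (V < V_g = 16.9 m/s), as expected around a low.
Converting: 15.2 m/s × 3.6 = 55 km/h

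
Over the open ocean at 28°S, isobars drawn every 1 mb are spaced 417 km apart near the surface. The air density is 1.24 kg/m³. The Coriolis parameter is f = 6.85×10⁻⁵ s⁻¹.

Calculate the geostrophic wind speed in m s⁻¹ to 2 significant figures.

2.8 m s⁻¹

Pressure gradient: |∂P/∂n| = 100 Pa / 417000 m = 2.40×10⁻⁴ Pa/m
Geostrophic balance (pressure-gradient force = Coriolis force):
V_g = (1/(fρ)) |∂P/∂n| = 2.40×10⁻⁴ / (6.85×10⁻⁵ × 1.24) = 2.82 m/s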